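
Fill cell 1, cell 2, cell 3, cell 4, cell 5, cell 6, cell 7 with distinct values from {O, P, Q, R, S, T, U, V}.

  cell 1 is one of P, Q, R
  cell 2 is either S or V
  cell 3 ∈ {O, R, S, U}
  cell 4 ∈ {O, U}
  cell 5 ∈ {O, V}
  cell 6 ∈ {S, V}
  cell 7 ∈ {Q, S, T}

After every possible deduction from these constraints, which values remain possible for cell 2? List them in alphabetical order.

S, V

The 2 variables cell 2 and cell 6 are confined to {S, V}, which locks those values in; drop them from cell 3, cell 5, cell 7.
cell 5 must be O (only option left). Remove O from cell 3, cell 4.
cell 4 has just one choice, so cell 4 = U. Remove U from cell 3.
cell 3 must be R (only option left). Remove R from cell 1.
No further eliminations apply; cell 2 can still be any of S, V.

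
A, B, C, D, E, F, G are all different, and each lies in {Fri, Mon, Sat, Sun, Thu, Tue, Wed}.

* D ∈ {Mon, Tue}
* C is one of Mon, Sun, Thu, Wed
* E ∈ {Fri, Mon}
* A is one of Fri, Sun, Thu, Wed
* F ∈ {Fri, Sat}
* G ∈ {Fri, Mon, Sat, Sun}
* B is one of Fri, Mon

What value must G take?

Among the 7 variables, Tue fits only D (and all 7 values in {Fri, Mon, Sat, Sun, Thu, Tue, Wed} must be used), so D = Tue.
B and E share exactly the 2 values {Fri, Mon}; by pigeonhole those values go to them, so strike Fri, Mon from A, C, F, G.
F's domain is down to {Sat}, so F = Sat. Remove Sat from G.
So G = Sun.

Sun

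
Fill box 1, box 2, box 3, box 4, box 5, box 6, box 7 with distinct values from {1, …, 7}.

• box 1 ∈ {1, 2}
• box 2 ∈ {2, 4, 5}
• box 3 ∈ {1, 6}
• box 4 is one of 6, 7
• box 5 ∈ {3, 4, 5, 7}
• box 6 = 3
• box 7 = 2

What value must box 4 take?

box 6 has just one choice, so box 6 = 3. So box 5 can't be 3.
That leaves box 7 = 2. Eliminate 2 elsewhere: box 1, box 2.
box 1's domain is down to {1}, so box 1 = 1. Strike 1 from box 3.
box 3 has just one choice, so box 3 = 6. So box 4 can't be 6.
So box 4 = 7.

7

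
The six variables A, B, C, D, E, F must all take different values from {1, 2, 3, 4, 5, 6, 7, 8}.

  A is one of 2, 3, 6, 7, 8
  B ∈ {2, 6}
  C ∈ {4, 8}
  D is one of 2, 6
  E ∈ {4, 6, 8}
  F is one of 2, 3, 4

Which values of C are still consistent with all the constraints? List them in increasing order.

The 6 variables draw from only 6 values {2, 3, 4, 6, 7, 8}, so each is used; only A can be 7, hence A = 7.
Among the 5 still-open variables, 3 fits only F (and all 5 values in {2, 3, 4, 6, 8} must be used), so F = 3.
B and D between them cover only {2, 6} — a naked pair. Remove those values from E.
No further eliminations apply; C can still be any of 4, 8.

4, 8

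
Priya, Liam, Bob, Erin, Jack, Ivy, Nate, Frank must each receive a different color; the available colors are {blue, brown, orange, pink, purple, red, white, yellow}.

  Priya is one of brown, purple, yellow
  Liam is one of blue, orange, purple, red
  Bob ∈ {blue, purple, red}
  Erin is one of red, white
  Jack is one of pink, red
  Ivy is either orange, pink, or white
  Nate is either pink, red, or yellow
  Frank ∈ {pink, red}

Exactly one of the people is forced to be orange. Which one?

Among the 8 variables, brown fits only Priya (and all 8 values in {blue, brown, orange, pink, purple, red, white, yellow} must be used), so Priya = brown.
Among the 7 still-open variables, yellow fits only Nate (and all 7 values in {blue, orange, pink, purple, red, white, yellow} must be used), so Nate = yellow.
Jack and Frank share exactly the 2 values {pink, red}; by pigeonhole those values go to them, so strike pink, red from Liam, Bob, Erin, Ivy.
Erin's domain is down to {white}, so Erin = white. So Ivy can't be white.
So orange goes to Ivy.

Ivy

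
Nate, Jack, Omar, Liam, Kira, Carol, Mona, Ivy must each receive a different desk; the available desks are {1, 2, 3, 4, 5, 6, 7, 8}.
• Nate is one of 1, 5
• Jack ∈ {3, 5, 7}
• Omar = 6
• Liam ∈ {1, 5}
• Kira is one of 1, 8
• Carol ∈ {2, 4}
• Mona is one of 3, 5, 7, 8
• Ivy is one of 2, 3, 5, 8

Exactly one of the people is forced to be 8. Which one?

Kira

Omar's domain is down to {6}, so Omar = 6.
The 7 still-open variables together cover exactly {1, 2, 3, 4, 5, 7, 8} — 7 values for 7 variables — and 4 appears only in Carol's list, so Carol = 4.
Among the 6 still-open variables, 2 fits only Ivy (and all 6 values in {1, 2, 3, 5, 7, 8} must be used), so Ivy = 2.
The 2 variables Nate and Liam are confined to {1, 5}, which locks those values in; drop them from Jack, Kira, Mona.
So 8 goes to Kira.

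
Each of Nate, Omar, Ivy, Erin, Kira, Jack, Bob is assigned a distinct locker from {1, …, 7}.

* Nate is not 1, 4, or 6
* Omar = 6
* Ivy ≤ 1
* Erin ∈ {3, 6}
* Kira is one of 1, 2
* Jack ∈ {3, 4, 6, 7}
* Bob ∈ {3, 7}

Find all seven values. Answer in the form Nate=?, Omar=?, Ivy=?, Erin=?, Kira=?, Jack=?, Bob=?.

Omar must be 6 (only option left). So Erin, Jack can't be 6.
That leaves Ivy = 1. So Kira can't be 1.
That leaves Erin = 3. Remove 3 from Nate, Jack, Bob.
Kira's domain is down to {2}, so Kira = 2. Eliminate 2 elsewhere: Nate.
Bob's domain is down to {7}, so Bob = 7. Remove 7 from Nate, Jack.
That leaves Nate = 5.
Jack has just one choice, so Jack = 4.

Nate=5, Omar=6, Ivy=1, Erin=3, Kira=2, Jack=4, Bob=7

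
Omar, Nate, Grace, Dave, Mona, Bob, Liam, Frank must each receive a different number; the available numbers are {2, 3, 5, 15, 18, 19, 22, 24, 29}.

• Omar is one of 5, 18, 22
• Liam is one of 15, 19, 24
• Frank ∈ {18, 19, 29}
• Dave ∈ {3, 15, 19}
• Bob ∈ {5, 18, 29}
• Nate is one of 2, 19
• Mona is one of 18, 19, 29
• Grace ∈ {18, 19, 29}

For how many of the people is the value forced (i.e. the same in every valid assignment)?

The 3 variables Grace, Mona, Frank are confined to {18, 19, 29}, which locks those values in; drop them from Omar, Nate, Dave, Bob, Liam.
Nate must be 2 (only option left).
Bob's domain is down to {5}, so Bob = 5. Remove 5 from Omar.
Omar's domain is down to {22}, so Omar = 22.
Determined: Omar=22, Nate=2, Bob=5. The other people each still have more than one consistent value. That makes 3.

3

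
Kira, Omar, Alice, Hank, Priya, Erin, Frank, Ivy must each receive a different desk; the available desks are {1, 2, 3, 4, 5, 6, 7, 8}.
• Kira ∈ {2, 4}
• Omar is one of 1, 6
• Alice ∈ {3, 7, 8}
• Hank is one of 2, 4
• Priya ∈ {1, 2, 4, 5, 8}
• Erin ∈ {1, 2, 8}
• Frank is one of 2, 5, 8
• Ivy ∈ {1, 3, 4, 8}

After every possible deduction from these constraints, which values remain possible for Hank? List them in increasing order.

2, 4

The 8 variables together cover exactly {1, 2, 3, 4, 5, 6, 7, 8} — 8 values for 8 variables — and 6 appears only in Omar's list, so Omar = 6.
The 7 still-open variables draw from only 7 values {1, 2, 3, 4, 5, 7, 8}, so each is used; only Alice can be 7, hence Alice = 7.
The 6 still-open variables draw from only 6 values {1, 2, 3, 4, 5, 8}, so each is used; only Ivy can be 3, hence Ivy = 3.
Kira and Hank between them cover only {2, 4} — a naked pair. Remove those values from Priya, Erin, Frank.
No further eliminations apply; Hank can still be any of 2, 4.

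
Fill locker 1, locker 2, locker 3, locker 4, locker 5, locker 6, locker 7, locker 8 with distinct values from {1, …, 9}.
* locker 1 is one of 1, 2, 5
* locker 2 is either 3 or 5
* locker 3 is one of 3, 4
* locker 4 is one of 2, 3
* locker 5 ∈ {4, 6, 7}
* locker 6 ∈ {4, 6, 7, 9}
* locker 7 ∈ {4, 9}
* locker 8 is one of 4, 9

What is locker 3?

3

Among the 8 variables, 1 fits only locker 1 (and all 8 values in {1, 2, 3, 4, 5, 6, 7, 9} must be used), so locker 1 = 1.
Among the 7 still-open variables, 2 fits only locker 4 (and all 7 values in {2, 3, 4, 5, 6, 7, 9} must be used), so locker 4 = 2.
The 6 still-open variables draw from only 6 values {3, 4, 5, 6, 7, 9}, so each is used; only locker 2 can be 5, hence locker 2 = 5.
Among the 5 still-open variables, 3 fits only locker 3 (and all 5 values in {3, 4, 6, 7, 9} must be used), so locker 3 = 3.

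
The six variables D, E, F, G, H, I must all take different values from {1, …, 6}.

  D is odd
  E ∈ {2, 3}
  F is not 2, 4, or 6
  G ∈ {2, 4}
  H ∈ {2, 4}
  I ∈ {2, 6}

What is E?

Among the 6 variables, 6 fits only I (and all 6 values in {1, 2, 3, 4, 5, 6} must be used), so I = 6.
G and H between them cover only {2, 4} — a naked pair. Remove those values from E.
So E = 3.

3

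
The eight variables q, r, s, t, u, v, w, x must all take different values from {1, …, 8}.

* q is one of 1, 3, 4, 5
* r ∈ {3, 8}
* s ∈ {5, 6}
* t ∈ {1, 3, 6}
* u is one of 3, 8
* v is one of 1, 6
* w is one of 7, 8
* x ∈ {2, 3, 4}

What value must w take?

Among the 8 variables, 2 fits only x (and all 8 values in {1, 2, 3, 4, 5, 6, 7, 8} must be used), so x = 2.
The 7 still-open variables together cover exactly {1, 3, 4, 5, 6, 7, 8} — 7 values for 7 variables — and 4 appears only in q's list, so q = 4.
The 6 still-open variables together cover exactly {1, 3, 5, 6, 7, 8} — 6 values for 6 variables — and 5 appears only in s's list, so s = 5.
The 5 still-open variables together cover exactly {1, 3, 6, 7, 8} — 5 values for 5 variables — and 7 appears only in w's list, so w = 7.

7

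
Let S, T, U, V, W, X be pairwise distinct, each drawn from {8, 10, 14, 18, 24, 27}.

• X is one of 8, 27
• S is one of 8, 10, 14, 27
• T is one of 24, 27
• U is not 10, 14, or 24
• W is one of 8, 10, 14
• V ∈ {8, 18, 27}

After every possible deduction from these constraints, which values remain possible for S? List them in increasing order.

10, 14

The 6 variables draw from only 6 values {8, 10, 14, 18, 24, 27}, so each is used; only T can be 24, hence T = 24.
U, V, X share exactly the 3 values {8, 18, 27}; by pigeonhole those values go to them, so strike 8, 18, 27 from S, W.
No further eliminations apply; S can still be any of 10, 14.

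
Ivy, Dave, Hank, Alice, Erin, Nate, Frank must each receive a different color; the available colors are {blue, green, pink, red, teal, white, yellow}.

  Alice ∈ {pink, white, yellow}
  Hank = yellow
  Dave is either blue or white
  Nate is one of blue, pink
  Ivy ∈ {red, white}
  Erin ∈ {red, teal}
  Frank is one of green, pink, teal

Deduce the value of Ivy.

red

Hank has just one choice, so Hank = yellow. Eliminate yellow elsewhere: Alice.
Among the 6 still-open variables, green fits only Frank (and all 6 values in {blue, green, pink, red, teal, white} must be used), so Frank = green.
Among the 5 still-open variables, teal fits only Erin (and all 5 values in {blue, pink, red, teal, white} must be used), so Erin = teal.
Among the 4 still-open variables, red fits only Ivy (and all 4 values in {blue, pink, red, white} must be used), so Ivy = red.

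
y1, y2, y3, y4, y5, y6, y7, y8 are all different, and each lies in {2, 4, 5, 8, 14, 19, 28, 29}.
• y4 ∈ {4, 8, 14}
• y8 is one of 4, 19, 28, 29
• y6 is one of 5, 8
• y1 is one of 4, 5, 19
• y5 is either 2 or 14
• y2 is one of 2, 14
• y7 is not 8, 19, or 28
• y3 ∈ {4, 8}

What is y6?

The 8 variables draw from only 8 values {2, 4, 5, 8, 14, 19, 28, 29}, so each is used; only y8 can be 28, hence y8 = 28.
Among the 7 still-open variables, 19 fits only y1 (and all 7 values in {2, 4, 5, 8, 14, 19, 29} must be used), so y1 = 19.
Among the 6 still-open variables, 29 fits only y7 (and all 6 values in {2, 4, 5, 8, 14, 29} must be used), so y7 = 29.
The 5 still-open variables draw from only 5 values {2, 4, 5, 8, 14}, so each is used; only y6 can be 5, hence y6 = 5.

5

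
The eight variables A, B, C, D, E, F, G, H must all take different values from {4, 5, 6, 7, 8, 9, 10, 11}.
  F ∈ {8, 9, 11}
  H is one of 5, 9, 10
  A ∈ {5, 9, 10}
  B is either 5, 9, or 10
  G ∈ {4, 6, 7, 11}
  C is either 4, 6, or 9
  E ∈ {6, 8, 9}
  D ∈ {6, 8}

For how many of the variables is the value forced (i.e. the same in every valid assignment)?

The 8 variables together cover exactly {4, 5, 6, 7, 8, 9, 10, 11} — 8 values for 8 variables — and 7 appears only in G's list, so G = 7.
Among the 7 still-open variables, 4 fits only C (and all 7 values in {4, 5, 6, 8, 9, 10, 11} must be used), so C = 4.
The 6 still-open variables draw from only 6 values {5, 6, 8, 9, 10, 11}, so each is used; only F can be 11, hence F = 11.
The 3 variables A, B, H are confined to {5, 9, 10}, which locks those values in; drop them from E.
Determined: C=4, F=11, G=7. The other variables each still have more than one consistent value. That makes 3.

3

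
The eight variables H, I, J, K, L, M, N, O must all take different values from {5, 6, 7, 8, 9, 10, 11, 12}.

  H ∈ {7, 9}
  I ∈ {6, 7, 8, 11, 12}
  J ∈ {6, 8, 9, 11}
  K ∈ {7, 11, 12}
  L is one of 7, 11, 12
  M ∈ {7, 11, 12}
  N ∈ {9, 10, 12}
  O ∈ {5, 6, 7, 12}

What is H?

9

The 8 variables together cover exactly {5, 6, 7, 8, 9, 10, 11, 12} — 8 values for 8 variables — and 5 appears only in O's list, so O = 5.
The 7 still-open variables draw from only 7 values {6, 7, 8, 9, 10, 11, 12}, so each is used; only N can be 10, hence N = 10.
The 3 variables K, L, M are confined to {7, 11, 12}, which locks those values in; drop them from H, I, J.
So H = 9.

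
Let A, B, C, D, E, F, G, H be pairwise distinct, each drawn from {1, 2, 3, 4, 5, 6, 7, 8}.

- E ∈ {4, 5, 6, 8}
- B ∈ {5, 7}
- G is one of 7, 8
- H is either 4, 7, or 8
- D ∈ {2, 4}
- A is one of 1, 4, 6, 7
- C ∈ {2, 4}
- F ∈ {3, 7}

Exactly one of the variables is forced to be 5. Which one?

B

Among the 8 variables, 1 fits only A (and all 8 values in {1, 2, 3, 4, 5, 6, 7, 8} must be used), so A = 1.
The 7 still-open variables draw from only 7 values {2, 3, 4, 5, 6, 7, 8}, so each is used; only F can be 3, hence F = 3.
The 6 still-open variables draw from only 6 values {2, 4, 5, 6, 7, 8}, so each is used; only E can be 6, hence E = 6.
The 5 still-open variables draw from only 5 values {2, 4, 5, 7, 8}, so each is used; only B can be 5, hence B = 5.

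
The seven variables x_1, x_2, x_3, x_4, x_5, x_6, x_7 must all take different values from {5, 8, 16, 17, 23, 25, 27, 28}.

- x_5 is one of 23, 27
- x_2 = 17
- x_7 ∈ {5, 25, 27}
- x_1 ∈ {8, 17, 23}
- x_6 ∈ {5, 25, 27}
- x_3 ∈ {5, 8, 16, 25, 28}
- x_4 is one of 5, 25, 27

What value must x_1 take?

8

x_2's domain is down to {17}, so x_2 = 17. Remove 17 from x_1.
x_4, x_6, x_7 share exactly the 3 values {5, 25, 27}; by pigeonhole those values go to them, so strike 5, 25, 27 from x_3, x_5.
x_5's domain is down to {23}, so x_5 = 23. Remove 23 from x_1.
So x_1 = 8.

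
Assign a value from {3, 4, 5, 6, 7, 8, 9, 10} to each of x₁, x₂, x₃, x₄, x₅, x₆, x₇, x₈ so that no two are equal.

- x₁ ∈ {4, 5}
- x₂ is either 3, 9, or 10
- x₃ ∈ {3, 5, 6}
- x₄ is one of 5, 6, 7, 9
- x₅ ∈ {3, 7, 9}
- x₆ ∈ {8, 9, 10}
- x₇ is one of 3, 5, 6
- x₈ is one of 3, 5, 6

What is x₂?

The 8 variables draw from only 8 values {3, 4, 5, 6, 7, 8, 9, 10}, so each is used; only x₁ can be 4, hence x₁ = 4.
The 7 still-open variables draw from only 7 values {3, 5, 6, 7, 8, 9, 10}, so each is used; only x₆ can be 8, hence x₆ = 8.
The 6 still-open variables draw from only 6 values {3, 5, 6, 7, 9, 10}, so each is used; only x₂ can be 10, hence x₂ = 10.

10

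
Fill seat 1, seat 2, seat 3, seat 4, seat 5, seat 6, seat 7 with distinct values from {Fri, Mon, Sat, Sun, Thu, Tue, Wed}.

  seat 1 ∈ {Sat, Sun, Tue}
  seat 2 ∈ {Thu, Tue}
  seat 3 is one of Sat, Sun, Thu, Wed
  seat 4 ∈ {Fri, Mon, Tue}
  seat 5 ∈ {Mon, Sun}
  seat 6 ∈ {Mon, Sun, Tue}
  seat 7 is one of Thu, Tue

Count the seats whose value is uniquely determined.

Among the 7 variables, Fri fits only seat 4 (and all 7 values in {Fri, Mon, Sat, Sun, Thu, Tue, Wed} must be used), so seat 4 = Fri.
Among the 6 still-open variables, Wed fits only seat 3 (and all 6 values in {Mon, Sat, Sun, Thu, Tue, Wed} must be used), so seat 3 = Wed.
The 5 still-open variables together cover exactly {Mon, Sat, Sun, Thu, Tue} — 5 values for 5 variables — and Sat appears only in seat 1's list, so seat 1 = Sat.
seat 2 and seat 7 between them cover only {Thu, Tue} — a naked pair. Remove those values from seat 6.
Determined: seat 1=Sat, seat 3=Wed, seat 4=Fri. The other seats each still have more than one consistent value. That makes 3.

3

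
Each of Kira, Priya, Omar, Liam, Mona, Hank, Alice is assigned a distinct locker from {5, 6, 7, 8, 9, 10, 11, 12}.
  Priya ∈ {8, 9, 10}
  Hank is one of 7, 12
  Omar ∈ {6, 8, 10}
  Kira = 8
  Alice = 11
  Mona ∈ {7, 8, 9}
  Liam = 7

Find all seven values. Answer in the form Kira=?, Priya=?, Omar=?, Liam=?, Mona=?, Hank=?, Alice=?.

Kira=8, Priya=10, Omar=6, Liam=7, Mona=9, Hank=12, Alice=11

Kira must be 8 (only option left). Strike 8 from Priya, Omar, Mona.
Liam's domain is down to {7}, so Liam = 7. So Mona, Hank can't be 7.
Mona must be 9 (only option left). Strike 9 from Priya.
Hank must be 12 (only option left).
Alice must be 11 (only option left).
That leaves Priya = 10. Eliminate 10 elsewhere: Omar.
That leaves Omar = 6.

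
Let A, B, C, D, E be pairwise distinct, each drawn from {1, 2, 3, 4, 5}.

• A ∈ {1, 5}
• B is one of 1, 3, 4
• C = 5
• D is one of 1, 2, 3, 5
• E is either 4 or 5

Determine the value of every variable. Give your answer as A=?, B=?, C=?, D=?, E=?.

A=1, B=3, C=5, D=2, E=4

C's domain is down to {5}, so C = 5. Remove 5 from A, D, E.
That leaves E = 4. Strike 4 from B.
A has just one choice, so A = 1. Eliminate 1 elsewhere: B, D.
B has just one choice, so B = 3. Eliminate 3 elsewhere: D.
That leaves D = 2.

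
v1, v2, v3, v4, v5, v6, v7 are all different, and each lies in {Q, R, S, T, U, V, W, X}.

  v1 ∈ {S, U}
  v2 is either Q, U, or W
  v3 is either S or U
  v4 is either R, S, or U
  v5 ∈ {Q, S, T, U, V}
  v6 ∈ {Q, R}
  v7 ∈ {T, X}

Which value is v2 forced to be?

v1 and v3 between them cover only {S, U} — a naked pair. Remove those values from v2, v4, v5.
v4's domain is down to {R}, so v4 = R. So v6 can't be R.
v6's domain is down to {Q}, so v6 = Q. Remove Q from v2, v5.
So v2 = W.

W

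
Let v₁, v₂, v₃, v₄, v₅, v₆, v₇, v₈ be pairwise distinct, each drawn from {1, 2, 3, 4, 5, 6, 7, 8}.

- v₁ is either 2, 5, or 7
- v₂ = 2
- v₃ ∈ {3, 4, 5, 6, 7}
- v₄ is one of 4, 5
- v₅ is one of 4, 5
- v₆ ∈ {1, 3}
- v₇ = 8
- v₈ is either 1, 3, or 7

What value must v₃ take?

6

v₂ must be 2 (only option left). Eliminate 2 elsewhere: v₁.
That leaves v₇ = 8.
The 6 still-open variables together cover exactly {1, 3, 4, 5, 6, 7} — 6 values for 6 variables — and 6 appears only in v₃'s list, so v₃ = 6.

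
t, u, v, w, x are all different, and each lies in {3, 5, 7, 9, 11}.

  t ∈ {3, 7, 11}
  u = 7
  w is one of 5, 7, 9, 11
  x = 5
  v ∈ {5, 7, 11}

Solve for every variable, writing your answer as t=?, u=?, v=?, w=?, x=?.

t=3, u=7, v=11, w=9, x=5

u has just one choice, so u = 7. So t, v, w can't be 7.
x's domain is down to {5}, so x = 5. So v, w can't be 5.
v must be 11 (only option left). Eliminate 11 elsewhere: t, w.
w's domain is down to {9}, so w = 9.
t's domain is down to {3}, so t = 3.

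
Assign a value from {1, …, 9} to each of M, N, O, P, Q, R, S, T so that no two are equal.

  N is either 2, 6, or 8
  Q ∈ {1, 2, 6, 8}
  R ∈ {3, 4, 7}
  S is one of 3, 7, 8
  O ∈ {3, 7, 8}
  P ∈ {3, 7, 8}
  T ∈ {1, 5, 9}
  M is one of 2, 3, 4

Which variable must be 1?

Q

O, P, S share exactly the 3 values {3, 7, 8}; by pigeonhole those values go to them, so strike 3, 7, 8 from M, N, Q, R.
R has just one choice, so R = 4. Eliminate 4 elsewhere: M.
That leaves M = 2. Strike 2 from N, Q.
N's domain is down to {6}, so N = 6. Strike 6 from Q.
So 1 goes to Q.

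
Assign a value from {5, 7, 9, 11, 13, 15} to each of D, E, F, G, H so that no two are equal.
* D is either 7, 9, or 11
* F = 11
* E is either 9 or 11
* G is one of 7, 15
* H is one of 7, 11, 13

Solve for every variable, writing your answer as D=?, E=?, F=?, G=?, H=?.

F has just one choice, so F = 11. So D, E, H can't be 11.
That leaves E = 9. Remove 9 from D.
That leaves D = 7. Strike 7 from G, H.
G must be 15 (only option left).
H has just one choice, so H = 13.

D=7, E=9, F=11, G=15, H=13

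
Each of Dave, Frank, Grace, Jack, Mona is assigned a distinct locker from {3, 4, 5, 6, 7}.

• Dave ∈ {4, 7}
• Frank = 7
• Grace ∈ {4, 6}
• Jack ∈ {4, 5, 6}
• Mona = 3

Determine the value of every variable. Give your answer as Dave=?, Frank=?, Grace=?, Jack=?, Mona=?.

Dave=4, Frank=7, Grace=6, Jack=5, Mona=3

Frank must be 7 (only option left). Remove 7 from Dave.
Mona's domain is down to {3}, so Mona = 3.
Dave's domain is down to {4}, so Dave = 4. Eliminate 4 elsewhere: Grace, Jack.
Grace must be 6 (only option left). So Jack can't be 6.
Jack's domain is down to {5}, so Jack = 5.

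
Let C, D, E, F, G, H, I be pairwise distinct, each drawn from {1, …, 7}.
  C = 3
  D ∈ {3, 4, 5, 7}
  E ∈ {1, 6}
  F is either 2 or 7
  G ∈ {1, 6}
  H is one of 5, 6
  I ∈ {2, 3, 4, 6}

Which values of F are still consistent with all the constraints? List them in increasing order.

2, 7

C has just one choice, so C = 3. So D, I can't be 3.
E and G between them cover only {1, 6} — a naked pair. Remove those values from H, I.
H's domain is down to {5}, so H = 5. So D can't be 5.
No further eliminations apply; F can still be any of 2, 7.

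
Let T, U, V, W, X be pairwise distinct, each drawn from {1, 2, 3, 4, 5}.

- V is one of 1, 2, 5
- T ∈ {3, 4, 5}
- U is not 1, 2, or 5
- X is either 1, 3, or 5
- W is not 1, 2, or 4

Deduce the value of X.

1

The 5 variables draw from only 5 values {1, 2, 3, 4, 5}, so each is used; only V can be 2, hence V = 2.
The 4 still-open variables draw from only 4 values {1, 3, 4, 5}, so each is used; only X can be 1, hence X = 1.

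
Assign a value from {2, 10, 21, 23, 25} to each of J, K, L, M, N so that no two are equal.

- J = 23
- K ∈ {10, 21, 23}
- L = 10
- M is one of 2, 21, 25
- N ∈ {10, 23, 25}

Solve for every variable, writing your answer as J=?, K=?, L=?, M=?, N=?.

J's domain is down to {23}, so J = 23. So K, N can't be 23.
L must be 10 (only option left). Eliminate 10 elsewhere: K, N.
N has just one choice, so N = 25. So M can't be 25.
K must be 21 (only option left). Strike 21 from M.
M's domain is down to {2}, so M = 2.

J=23, K=21, L=10, M=2, N=25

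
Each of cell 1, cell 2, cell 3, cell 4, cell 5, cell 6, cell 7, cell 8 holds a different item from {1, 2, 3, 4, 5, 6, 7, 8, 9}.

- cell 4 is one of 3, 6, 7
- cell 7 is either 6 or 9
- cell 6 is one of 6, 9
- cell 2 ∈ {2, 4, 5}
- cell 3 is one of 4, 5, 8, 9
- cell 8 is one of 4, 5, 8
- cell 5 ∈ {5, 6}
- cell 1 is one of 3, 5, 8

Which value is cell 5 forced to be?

5

The 8 variables together cover exactly {2, 3, 4, 5, 6, 7, 8, 9} — 8 values for 8 variables — and 2 appears only in cell 2's list, so cell 2 = 2.
The 7 still-open variables draw from only 7 values {3, 4, 5, 6, 7, 8, 9}, so each is used; only cell 4 can be 7, hence cell 4 = 7.
Among the 6 still-open variables, 3 fits only cell 1 (and all 6 values in {3, 4, 5, 6, 8, 9} must be used), so cell 1 = 3.
cell 6 and cell 7 share exactly the 2 values {6, 9}; by pigeonhole those values go to them, so strike 6, 9 from cell 3, cell 5.
So cell 5 = 5.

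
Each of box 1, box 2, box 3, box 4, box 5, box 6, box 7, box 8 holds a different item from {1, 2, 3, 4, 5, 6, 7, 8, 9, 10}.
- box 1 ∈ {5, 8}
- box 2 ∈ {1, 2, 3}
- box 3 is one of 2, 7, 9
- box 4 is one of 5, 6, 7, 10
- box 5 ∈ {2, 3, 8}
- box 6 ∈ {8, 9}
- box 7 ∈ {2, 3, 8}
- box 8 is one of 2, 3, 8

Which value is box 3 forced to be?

box 5, box 7, box 8 share exactly the 3 values {2, 3, 8}; by pigeonhole those values go to them, so strike 2, 3, 8 from box 1, box 2, box 3, box 6.
box 1's domain is down to {5}, so box 1 = 5. Eliminate 5 elsewhere: box 4.
box 2's domain is down to {1}, so box 2 = 1.
box 6's domain is down to {9}, so box 6 = 9. Strike 9 from box 3.
So box 3 = 7.

7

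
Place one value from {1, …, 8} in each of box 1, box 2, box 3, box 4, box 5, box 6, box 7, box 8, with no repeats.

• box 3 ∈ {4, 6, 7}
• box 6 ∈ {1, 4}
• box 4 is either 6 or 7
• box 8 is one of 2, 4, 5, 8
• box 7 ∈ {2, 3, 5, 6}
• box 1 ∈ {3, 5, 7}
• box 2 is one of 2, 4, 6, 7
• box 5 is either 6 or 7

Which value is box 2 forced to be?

The 8 variables together cover exactly {1, 2, 3, 4, 5, 6, 7, 8} — 8 values for 8 variables — and 1 appears only in box 6's list, so box 6 = 1.
Among the 7 still-open variables, 8 fits only box 8 (and all 7 values in {2, 3, 4, 5, 6, 7, 8} must be used), so box 8 = 8.
box 4 and box 5 share exactly the 2 values {6, 7}; by pigeonhole those values go to them, so strike 6, 7 from box 1, box 2, box 3, box 7.
That leaves box 3 = 4. So box 2 can't be 4.
So box 2 = 2.

2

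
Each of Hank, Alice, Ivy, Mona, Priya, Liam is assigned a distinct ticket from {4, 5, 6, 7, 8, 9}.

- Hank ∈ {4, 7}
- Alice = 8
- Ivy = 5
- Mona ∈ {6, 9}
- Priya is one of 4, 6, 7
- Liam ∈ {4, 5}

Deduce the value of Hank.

Alice's domain is down to {8}, so Alice = 8.
Ivy has just one choice, so Ivy = 5. Remove 5 from Liam.
Liam must be 4 (only option left). Remove 4 from Hank, Priya.
So Hank = 7.

7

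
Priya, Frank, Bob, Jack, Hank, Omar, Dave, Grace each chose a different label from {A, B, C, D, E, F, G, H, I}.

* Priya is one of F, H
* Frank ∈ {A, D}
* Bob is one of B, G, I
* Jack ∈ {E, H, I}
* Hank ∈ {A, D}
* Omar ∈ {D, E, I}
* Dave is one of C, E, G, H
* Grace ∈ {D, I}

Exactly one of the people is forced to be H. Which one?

Frank and Hank share exactly the 2 values {A, D}; by pigeonhole those values go to them, so strike A, D from Omar, Grace.
Grace must be I (only option left). So Bob, Jack, Omar can't be I.
Omar's domain is down to {E}, so Omar = E. Remove E from Jack, Dave.
So H goes to Jack.

Jack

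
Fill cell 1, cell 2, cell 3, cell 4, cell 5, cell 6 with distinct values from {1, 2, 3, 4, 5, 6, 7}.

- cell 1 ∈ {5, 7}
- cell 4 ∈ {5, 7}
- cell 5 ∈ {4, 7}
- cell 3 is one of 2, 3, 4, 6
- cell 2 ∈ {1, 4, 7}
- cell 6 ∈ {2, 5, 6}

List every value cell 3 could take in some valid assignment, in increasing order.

2, 3, 6

cell 1 and cell 4 between them cover only {5, 7} — a naked pair. Remove those values from cell 2, cell 5, cell 6.
That leaves cell 5 = 4. So cell 2, cell 3 can't be 4.
cell 2's domain is down to {1}, so cell 2 = 1.
No further eliminations apply; cell 3 can still be any of 2, 3, 6.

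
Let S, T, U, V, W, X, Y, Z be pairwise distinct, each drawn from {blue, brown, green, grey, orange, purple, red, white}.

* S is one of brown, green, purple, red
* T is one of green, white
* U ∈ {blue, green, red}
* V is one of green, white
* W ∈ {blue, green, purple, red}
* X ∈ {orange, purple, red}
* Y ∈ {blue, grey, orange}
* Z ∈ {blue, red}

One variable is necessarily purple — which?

The 8 variables together cover exactly {blue, brown, green, grey, orange, purple, red, white} — 8 values for 8 variables — and brown appears only in S's list, so S = brown.
The 7 still-open variables together cover exactly {blue, green, grey, orange, purple, red, white} — 7 values for 7 variables — and grey appears only in Y's list, so Y = grey.
The 6 still-open variables together cover exactly {blue, green, orange, purple, red, white} — 6 values for 6 variables — and orange appears only in X's list, so X = orange.
Among the 5 still-open variables, purple fits only W (and all 5 values in {blue, green, purple, red, white} must be used), so W = purple.

W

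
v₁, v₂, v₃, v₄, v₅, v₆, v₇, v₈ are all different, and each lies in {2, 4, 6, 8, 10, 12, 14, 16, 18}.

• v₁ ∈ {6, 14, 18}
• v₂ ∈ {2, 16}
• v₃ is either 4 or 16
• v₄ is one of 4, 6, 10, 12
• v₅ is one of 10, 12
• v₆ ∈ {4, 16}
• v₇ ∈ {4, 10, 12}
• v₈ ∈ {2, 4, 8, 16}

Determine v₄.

6

v₃ and v₆ between them cover only {4, 16} — a naked pair. Remove those values from v₂, v₄, v₇, v₈.
v₂ has just one choice, so v₂ = 2. Strike 2 from v₈.
v₈ has just one choice, so v₈ = 8.
The 2 variables v₅ and v₇ are confined to {10, 12}, which locks those values in; drop them from v₄.
So v₄ = 6.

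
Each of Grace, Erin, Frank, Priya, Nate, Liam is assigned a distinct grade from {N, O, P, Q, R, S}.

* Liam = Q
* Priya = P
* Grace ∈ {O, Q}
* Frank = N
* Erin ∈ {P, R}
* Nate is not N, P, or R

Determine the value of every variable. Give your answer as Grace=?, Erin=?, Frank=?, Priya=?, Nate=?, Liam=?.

Frank must be N (only option left).
Priya must be P (only option left). So Erin can't be P.
Liam has just one choice, so Liam = Q. So Grace, Nate can't be Q.
Grace's domain is down to {O}, so Grace = O. So Nate can't be O.
Erin's domain is down to {R}, so Erin = R.
Nate's domain is down to {S}, so Nate = S.

Grace=O, Erin=R, Frank=N, Priya=P, Nate=S, Liam=Q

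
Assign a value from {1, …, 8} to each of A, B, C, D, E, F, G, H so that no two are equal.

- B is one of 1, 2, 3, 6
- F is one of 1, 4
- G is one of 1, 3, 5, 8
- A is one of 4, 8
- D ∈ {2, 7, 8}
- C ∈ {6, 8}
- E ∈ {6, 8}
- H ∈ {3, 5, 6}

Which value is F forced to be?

1

The 8 variables draw from only 8 values {1, 2, 3, 4, 5, 6, 7, 8}, so each is used; only D can be 7, hence D = 7.
The 7 still-open variables draw from only 7 values {1, 2, 3, 4, 5, 6, 8}, so each is used; only B can be 2, hence B = 2.
The 2 variables C and E are confined to {6, 8}, which locks those values in; drop them from A, G, H.
That leaves A = 4. So F can't be 4.
So F = 1.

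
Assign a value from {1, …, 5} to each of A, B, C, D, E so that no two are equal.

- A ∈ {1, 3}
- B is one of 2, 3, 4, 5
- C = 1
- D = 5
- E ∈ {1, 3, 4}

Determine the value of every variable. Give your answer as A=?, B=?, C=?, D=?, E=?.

C's domain is down to {1}, so C = 1. So A, E can't be 1.
D's domain is down to {5}, so D = 5. Remove 5 from B.
A must be 3 (only option left). Remove 3 from B, E.
E must be 4 (only option left). Strike 4 from B.
B's domain is down to {2}, so B = 2.

A=3, B=2, C=1, D=5, E=4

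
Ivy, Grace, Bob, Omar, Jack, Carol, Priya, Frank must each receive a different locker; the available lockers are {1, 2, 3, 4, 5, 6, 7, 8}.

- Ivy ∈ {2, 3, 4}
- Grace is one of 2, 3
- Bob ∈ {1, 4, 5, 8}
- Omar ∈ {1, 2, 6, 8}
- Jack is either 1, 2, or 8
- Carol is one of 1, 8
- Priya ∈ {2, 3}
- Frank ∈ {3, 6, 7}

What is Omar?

6

The 8 variables draw from only 8 values {1, 2, 3, 4, 5, 6, 7, 8}, so each is used; only Bob can be 5, hence Bob = 5.
The 7 still-open variables draw from only 7 values {1, 2, 3, 4, 6, 7, 8}, so each is used; only Ivy can be 4, hence Ivy = 4.
The 6 still-open variables together cover exactly {1, 2, 3, 6, 7, 8} — 6 values for 6 variables — and 7 appears only in Frank's list, so Frank = 7.
Among the 5 still-open variables, 6 fits only Omar (and all 5 values in {1, 2, 3, 6, 8} must be used), so Omar = 6.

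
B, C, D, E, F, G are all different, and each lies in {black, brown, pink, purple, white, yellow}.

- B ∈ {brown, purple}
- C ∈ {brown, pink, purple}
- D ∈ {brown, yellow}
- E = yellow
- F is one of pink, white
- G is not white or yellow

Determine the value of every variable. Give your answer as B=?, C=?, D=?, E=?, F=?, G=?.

E's domain is down to {yellow}, so E = yellow. Strike yellow from D.
D's domain is down to {brown}, so D = brown. So B, C, G can't be brown.
B's domain is down to {purple}, so B = purple. Strike purple from C, G.
C must be pink (only option left). So F, G can't be pink.
F must be white (only option left).
G's domain is down to {black}, so G = black.

B=purple, C=pink, D=brown, E=yellow, F=white, G=black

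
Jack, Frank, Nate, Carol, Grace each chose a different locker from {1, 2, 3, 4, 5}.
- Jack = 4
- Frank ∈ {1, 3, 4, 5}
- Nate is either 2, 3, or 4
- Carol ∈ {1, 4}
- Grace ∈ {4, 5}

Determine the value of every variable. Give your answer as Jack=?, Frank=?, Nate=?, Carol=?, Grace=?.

Jack must be 4 (only option left). Strike 4 from Frank, Nate, Carol, Grace.
Carol's domain is down to {1}, so Carol = 1. So Frank can't be 1.
Grace must be 5 (only option left). Eliminate 5 elsewhere: Frank.
Frank has just one choice, so Frank = 3. Remove 3 from Nate.
Nate's domain is down to {2}, so Nate = 2.

Jack=4, Frank=3, Nate=2, Carol=1, Grace=5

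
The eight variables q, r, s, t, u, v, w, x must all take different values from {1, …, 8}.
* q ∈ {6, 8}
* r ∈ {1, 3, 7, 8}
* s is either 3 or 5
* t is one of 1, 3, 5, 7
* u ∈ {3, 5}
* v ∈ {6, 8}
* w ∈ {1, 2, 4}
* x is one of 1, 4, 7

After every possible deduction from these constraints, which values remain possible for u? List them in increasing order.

The 8 variables together cover exactly {1, 2, 3, 4, 5, 6, 7, 8} — 8 values for 8 variables — and 2 appears only in w's list, so w = 2.
Among the 7 still-open variables, 4 fits only x (and all 7 values in {1, 3, 4, 5, 6, 7, 8} must be used), so x = 4.
The 2 variables q and v are confined to {6, 8}, which locks those values in; drop them from r.
s and u between them cover only {3, 5} — a naked pair. Remove those values from r, t.
No further eliminations apply; u can still be any of 3, 5.

3, 5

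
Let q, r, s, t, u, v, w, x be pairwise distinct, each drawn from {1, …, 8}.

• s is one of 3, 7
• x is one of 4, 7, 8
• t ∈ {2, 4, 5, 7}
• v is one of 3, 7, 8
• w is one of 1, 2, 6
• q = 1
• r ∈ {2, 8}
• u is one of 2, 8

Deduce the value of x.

q's domain is down to {1}, so q = 1. Remove 1 from w.
The 7 still-open variables together cover exactly {2, 3, 4, 5, 6, 7, 8} — 7 values for 7 variables — and 5 appears only in t's list, so t = 5.
The 6 still-open variables draw from only 6 values {2, 3, 4, 6, 7, 8}, so each is used; only x can be 4, hence x = 4.

4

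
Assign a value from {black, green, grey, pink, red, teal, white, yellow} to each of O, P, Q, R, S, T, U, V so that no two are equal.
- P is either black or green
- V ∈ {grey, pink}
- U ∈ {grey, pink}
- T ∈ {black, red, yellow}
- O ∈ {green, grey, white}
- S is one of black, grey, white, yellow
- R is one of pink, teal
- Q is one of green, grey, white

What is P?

black

Among the 8 variables, red fits only T (and all 8 values in {black, green, grey, pink, red, teal, white, yellow} must be used), so T = red.
Among the 7 still-open variables, teal fits only R (and all 7 values in {black, green, grey, pink, teal, white, yellow} must be used), so R = teal.
The 6 still-open variables together cover exactly {black, green, grey, pink, white, yellow} — 6 values for 6 variables — and yellow appears only in S's list, so S = yellow.
The 5 still-open variables draw from only 5 values {black, green, grey, pink, white}, so each is used; only P can be black, hence P = black.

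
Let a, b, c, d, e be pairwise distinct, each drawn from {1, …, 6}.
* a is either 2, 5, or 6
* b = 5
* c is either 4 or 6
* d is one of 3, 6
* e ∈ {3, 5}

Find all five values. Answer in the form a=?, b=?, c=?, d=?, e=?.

b's domain is down to {5}, so b = 5. Strike 5 from a, e.
That leaves e = 3. Eliminate 3 elsewhere: d.
d's domain is down to {6}, so d = 6. Remove 6 from a, c.
That leaves a = 2.
c has just one choice, so c = 4.

a=2, b=5, c=4, d=6, e=3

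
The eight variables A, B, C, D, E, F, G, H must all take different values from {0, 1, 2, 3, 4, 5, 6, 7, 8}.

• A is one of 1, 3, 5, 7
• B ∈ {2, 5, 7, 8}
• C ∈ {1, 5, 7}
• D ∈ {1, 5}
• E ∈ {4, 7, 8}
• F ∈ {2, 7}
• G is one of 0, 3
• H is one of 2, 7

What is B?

The 8 variables draw from only 8 values {0, 1, 2, 3, 4, 5, 7, 8}, so each is used; only G can be 0, hence G = 0.
The 7 still-open variables draw from only 7 values {1, 2, 3, 4, 5, 7, 8}, so each is used; only A can be 3, hence A = 3.
The 6 still-open variables together cover exactly {1, 2, 4, 5, 7, 8} — 6 values for 6 variables — and 4 appears only in E's list, so E = 4.
Among the 5 still-open variables, 8 fits only B (and all 5 values in {1, 2, 5, 7, 8} must be used), so B = 8.

8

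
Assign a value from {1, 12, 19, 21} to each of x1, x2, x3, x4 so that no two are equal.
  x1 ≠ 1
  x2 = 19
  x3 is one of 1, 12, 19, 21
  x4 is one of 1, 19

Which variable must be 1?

x2 must be 19 (only option left). Strike 19 from x1, x3, x4.
So 1 goes to x4.

x4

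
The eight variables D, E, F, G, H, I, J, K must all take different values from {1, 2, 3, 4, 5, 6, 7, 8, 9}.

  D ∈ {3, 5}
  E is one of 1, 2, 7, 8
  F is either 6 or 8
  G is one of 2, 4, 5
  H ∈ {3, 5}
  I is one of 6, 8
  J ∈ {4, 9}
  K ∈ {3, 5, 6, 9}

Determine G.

D and H share exactly the 2 values {3, 5}; by pigeonhole those values go to them, so strike 3, 5 from G, K.
F and I share exactly the 2 values {6, 8}; by pigeonhole those values go to them, so strike 6, 8 from E, K.
K has just one choice, so K = 9. So J can't be 9.
J's domain is down to {4}, so J = 4. Eliminate 4 elsewhere: G.
So G = 2.

2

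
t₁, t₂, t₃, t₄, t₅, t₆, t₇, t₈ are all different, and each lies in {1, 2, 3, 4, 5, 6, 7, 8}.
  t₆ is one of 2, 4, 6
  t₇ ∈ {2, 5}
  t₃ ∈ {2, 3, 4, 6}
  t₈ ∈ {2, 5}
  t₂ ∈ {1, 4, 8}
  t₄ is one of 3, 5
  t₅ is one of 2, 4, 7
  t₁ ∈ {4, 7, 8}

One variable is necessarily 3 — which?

The 8 variables together cover exactly {1, 2, 3, 4, 5, 6, 7, 8} — 8 values for 8 variables — and 1 appears only in t₂'s list, so t₂ = 1.
The 7 still-open variables together cover exactly {2, 3, 4, 5, 6, 7, 8} — 7 values for 7 variables — and 8 appears only in t₁'s list, so t₁ = 8.
The 6 still-open variables together cover exactly {2, 3, 4, 5, 6, 7} — 6 values for 6 variables — and 7 appears only in t₅'s list, so t₅ = 7.
t₇ and t₈ share exactly the 2 values {2, 5}; by pigeonhole those values go to them, so strike 2, 5 from t₃, t₄, t₆.
So 3 goes to t₄.

t₄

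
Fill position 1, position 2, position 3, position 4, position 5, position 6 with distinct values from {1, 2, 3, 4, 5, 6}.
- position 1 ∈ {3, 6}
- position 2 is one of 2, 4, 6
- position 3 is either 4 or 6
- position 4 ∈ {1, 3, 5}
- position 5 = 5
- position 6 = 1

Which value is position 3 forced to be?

position 5 must be 5 (only option left). Eliminate 5 elsewhere: position 4.
position 6's domain is down to {1}, so position 6 = 1. Strike 1 from position 4.
position 4 has just one choice, so position 4 = 3. So position 1 can't be 3.
That leaves position 1 = 6. Strike 6 from position 2, position 3.
So position 3 = 4.

4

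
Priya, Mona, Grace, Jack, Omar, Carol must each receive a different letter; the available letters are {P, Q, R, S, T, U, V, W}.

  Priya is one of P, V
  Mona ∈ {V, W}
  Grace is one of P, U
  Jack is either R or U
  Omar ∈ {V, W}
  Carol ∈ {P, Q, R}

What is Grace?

U

The 6 variables together cover exactly {P, Q, R, U, V, W} — 6 values for 6 variables — and Q appears only in Carol's list, so Carol = Q.
The 5 still-open variables together cover exactly {P, R, U, V, W} — 5 values for 5 variables — and R appears only in Jack's list, so Jack = R.
Among the 4 still-open variables, U fits only Grace (and all 4 values in {P, U, V, W} must be used), so Grace = U.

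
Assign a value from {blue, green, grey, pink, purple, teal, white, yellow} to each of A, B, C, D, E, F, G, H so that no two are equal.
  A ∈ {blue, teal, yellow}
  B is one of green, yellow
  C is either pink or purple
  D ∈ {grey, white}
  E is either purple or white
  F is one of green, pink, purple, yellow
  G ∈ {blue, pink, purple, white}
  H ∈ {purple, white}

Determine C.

pink

The 8 variables together cover exactly {blue, green, grey, pink, purple, teal, white, yellow} — 8 values for 8 variables — and grey appears only in D's list, so D = grey.
The 7 still-open variables together cover exactly {blue, green, pink, purple, teal, white, yellow} — 7 values for 7 variables — and teal appears only in A's list, so A = teal.
Among the 6 still-open variables, blue fits only G (and all 6 values in {blue, green, pink, purple, white, yellow} must be used), so G = blue.
E and H share exactly the 2 values {purple, white}; by pigeonhole those values go to them, so strike purple, white from C, F.
So C = pink.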